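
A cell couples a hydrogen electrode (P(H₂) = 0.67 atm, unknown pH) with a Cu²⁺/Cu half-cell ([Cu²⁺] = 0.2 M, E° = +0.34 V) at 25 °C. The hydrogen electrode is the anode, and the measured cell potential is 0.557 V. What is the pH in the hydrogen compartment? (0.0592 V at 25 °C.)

E°_cell = 0.34 V and n = 2.
log Q = n(E° − E)/0.0592 = 2×(0.34 − 0.557)/0.0592 = -7.331.
With Q = [H⁺]^2 / ([Cu²⁺]·P(H₂)), solving for [H⁺] gives log[H⁺] = -4.102, so pH = 4.10.

pH = 4.10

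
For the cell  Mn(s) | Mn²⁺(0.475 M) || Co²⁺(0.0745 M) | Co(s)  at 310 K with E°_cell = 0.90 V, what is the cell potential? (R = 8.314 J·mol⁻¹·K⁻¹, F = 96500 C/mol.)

0.875 V

Balancing electrons gives n = 2; the reaction quotient is Q = [Mn²⁺]/[Co²⁺] = 6.38.
E = E° − (RT/nF) ln Q = 0.90 − (8.314×310)/(2×96500) × (1.853) = 0.900 − 0.025 = 0.875 V.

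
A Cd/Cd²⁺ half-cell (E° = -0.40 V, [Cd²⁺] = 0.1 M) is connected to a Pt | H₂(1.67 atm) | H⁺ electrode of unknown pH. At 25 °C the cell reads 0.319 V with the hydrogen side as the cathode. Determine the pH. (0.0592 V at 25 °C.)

E°_cell = 0.40 V and n = 2.
log Q = n(E° − E)/0.0592 = 2×(0.40 − 0.319)/0.0592 = 2.736.
With Q = [Cd²⁺]·P(H₂) / [H⁺]^2, solving for [H⁺] gives log[H⁺] = -1.757, so pH = 1.76.

pH = 1.76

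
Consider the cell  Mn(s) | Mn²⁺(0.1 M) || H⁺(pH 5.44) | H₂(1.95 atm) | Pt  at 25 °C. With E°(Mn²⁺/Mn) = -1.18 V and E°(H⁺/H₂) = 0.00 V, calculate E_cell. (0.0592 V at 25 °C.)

The hydrogen couple is the cathode, so E°_cell = 1.18 V; n = 2.
[H⁺] = 10^(−5.44) = 3.6 × 10^-6 M, and Q = [Mn²⁺]·P(H₂) / [H⁺]^2 = 1.48 × 10^10.
E = E° − (0.0592/2) log Q = 1.18 − (0.0592/2)(10.170) = 0.879 V.

0.88 V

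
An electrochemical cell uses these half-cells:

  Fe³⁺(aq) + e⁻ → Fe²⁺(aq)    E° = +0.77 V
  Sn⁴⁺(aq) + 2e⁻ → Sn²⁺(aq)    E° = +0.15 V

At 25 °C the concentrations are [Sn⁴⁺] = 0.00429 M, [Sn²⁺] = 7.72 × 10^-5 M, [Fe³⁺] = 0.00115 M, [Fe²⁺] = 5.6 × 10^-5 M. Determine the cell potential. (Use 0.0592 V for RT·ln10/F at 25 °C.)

0.646 V

The Fe³⁺/Fe²⁺ couple has the higher reduction potential and acts as the cathode, so E°_cell = +0.77 − (+0.15) = 0.62 V.
Balancing electrons gives n = 2; the reaction quotient is Q = [Sn⁴⁺]·[Fe²⁺]^2/([Sn²⁺]·[Fe³⁺]^2) = 0.132.
At 25 °C, E = E° − (0.0592/n) log Q = 0.62 − (0.0592/2)(-0.880) = 0.620 + 0.026 = 0.646 V.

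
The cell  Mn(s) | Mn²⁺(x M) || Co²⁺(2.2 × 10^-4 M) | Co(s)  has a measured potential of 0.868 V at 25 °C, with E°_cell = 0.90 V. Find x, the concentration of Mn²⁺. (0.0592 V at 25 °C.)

From the Nernst equation, log Q = n(E° − E)/0.0592 = 2(0.90 − 0.868)/0.0592 = 1.081, so Q = 12.1.
With Q = [Mn²⁺]/[Co²⁺] and the known concentrations, [Mn²⁺] in the numerator gives [Mn²⁺] = 0.0027 M.

0.0027 M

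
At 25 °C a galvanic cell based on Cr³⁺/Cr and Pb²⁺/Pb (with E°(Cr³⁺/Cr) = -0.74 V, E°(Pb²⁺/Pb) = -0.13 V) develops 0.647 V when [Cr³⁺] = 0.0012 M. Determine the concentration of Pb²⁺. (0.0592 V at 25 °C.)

0.2 M

From the Nernst equation, log Q = n(E° − E)/0.0592 = 6(0.61 − 0.647)/0.0592 = -3.750, so Q = 1.78 × 10^-4.
With Q = [Cr³⁺]^2/[Pb²⁺]^3 and the known concentrations, [Pb²⁺]^3 in the denominator gives [Pb²⁺] = 0.2 M.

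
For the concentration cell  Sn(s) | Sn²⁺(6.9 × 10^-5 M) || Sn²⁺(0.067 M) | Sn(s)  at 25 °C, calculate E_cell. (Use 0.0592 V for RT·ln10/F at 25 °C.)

0.088 V

Both half-cells are Sn²⁺/Sn, so E°_cell = 0. The concentrated side is the cathode; the cell reaction moves Sn²⁺ from high to low concentration with n = 2.
Q = [Sn²⁺]_dilute/[Sn²⁺]_conc = 6.9 × 10^-5/0.067 = 0.00103.
E = 0 − (0.0592/2) log Q = −(0.0592/2)(-2.987) = 0.0884 V.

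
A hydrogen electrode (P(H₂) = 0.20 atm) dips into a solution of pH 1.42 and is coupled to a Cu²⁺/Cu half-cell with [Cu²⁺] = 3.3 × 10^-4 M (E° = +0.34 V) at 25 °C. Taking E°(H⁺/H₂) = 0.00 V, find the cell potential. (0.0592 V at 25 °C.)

The Cu²⁺/Cu couple is the cathode, so E°_cell = 0.34 V; n = 2.
[H⁺] = 10^(−1.42) = 0.038 M, and Q = [H⁺]^2 / ([Cu²⁺]·P(H₂)) = 21.9.
E = E° − (0.0592/2) log Q = 0.34 − (0.0592/2)(1.340) = 0.300 V.

0.30 V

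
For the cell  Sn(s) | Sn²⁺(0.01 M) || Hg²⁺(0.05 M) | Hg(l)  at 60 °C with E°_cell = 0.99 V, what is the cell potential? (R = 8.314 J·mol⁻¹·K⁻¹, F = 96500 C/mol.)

Balancing electrons gives n = 2; the reaction quotient is Q = [Sn²⁺]/[Hg²⁺] = 0.200.
E = E° − (RT/nF) ln Q = 0.99 − (8.314×333)/(2×96500) × (-1.609) = 0.990 + 0.023 = 1.013 V.

1.01 V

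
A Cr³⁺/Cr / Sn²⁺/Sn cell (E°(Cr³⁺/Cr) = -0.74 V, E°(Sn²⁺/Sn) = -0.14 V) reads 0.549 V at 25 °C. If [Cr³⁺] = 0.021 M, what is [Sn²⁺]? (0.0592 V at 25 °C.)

From the Nernst equation, log Q = n(E° − E)/0.0592 = 6(0.60 − 0.549)/0.0592 = 5.169, so Q = 1.48 × 10^5.
With Q = [Cr³⁺]^2/[Sn²⁺]^3 and the known concentrations, [Sn²⁺]^3 in the denominator gives [Sn²⁺] = 0.0014 M.

0.0014 M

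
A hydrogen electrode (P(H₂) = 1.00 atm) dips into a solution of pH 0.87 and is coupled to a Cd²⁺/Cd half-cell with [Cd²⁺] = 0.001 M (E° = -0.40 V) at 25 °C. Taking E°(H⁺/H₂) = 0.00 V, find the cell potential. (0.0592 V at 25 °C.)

The hydrogen couple is the cathode, so E°_cell = 0.40 V; n = 2.
[H⁺] = 10^(−0.87) = 0.13 M, and Q = [Cd²⁺]·P(H₂) / [H⁺]^2 = 0.0550.
E = E° − (0.0592/2) log Q = 0.40 − (0.0592/2)(-1.260) = 0.437 V.

0.44 V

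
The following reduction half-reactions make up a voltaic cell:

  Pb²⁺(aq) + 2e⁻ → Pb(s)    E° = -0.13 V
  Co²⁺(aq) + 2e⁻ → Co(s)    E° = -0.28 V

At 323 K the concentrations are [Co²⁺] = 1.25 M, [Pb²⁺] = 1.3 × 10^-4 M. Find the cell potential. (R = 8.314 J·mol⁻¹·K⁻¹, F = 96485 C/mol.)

The Pb²⁺/Pb couple has the higher reduction potential and acts as the cathode, so E°_cell = -0.13 − (-0.28) = 0.15 V.
Balancing electrons gives n = 2; the reaction quotient is Q = [Co²⁺]/[Pb²⁺] = 9620.
E = E° − (RT/nF) ln Q = 0.15 − (8.314×323)/(2×96485) × (9.171) = 0.150 − 0.128 = 0.022 V.

0.022 V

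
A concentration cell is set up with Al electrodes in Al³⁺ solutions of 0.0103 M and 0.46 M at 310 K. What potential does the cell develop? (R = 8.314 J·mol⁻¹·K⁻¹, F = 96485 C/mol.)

Both half-cells are Al³⁺/Al, so E°_cell = 0. The concentrated side is the cathode; the cell reaction moves Al³⁺ from high to low concentration with n = 3.
Q = [Al³⁺]_dilute/[Al³⁺]_conc = 0.0103/0.46 = 0.0224.
E = 0 − (RT/nF) ln Q = −((8.314×310)/(3×96485))(-3.799) = 0.0338 V.

0.034 V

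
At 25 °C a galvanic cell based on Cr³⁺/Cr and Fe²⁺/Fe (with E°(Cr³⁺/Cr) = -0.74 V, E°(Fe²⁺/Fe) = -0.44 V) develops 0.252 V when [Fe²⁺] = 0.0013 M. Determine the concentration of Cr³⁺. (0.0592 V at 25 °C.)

From the Nernst equation, log Q = n(E° − E)/0.0592 = 6(0.30 − 0.252)/0.0592 = 4.865, so Q = 7.33 × 10^4.
With Q = [Cr³⁺]^2/[Fe²⁺]^3 and the known concentrations, [Cr³⁺]^2 in the numerator gives [Cr³⁺] = 0.013 M.

0.013 M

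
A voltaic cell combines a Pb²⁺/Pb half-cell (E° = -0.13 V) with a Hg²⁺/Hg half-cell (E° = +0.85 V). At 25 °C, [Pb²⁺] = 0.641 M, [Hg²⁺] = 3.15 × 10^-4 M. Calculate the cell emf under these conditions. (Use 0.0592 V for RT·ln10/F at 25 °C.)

The Hg²⁺/Hg couple has the higher reduction potential and acts as the cathode, so E°_cell = +0.85 − (-0.13) = 0.98 V.
Balancing electrons gives n = 2; the reaction quotient is Q = [Pb²⁺]/[Hg²⁺] = 2030.
At 25 °C, E = E° − (0.0592/n) log Q = 0.98 − (0.0592/2)(3.309) = 0.980 − 0.098 = 0.882 V.

0.882 V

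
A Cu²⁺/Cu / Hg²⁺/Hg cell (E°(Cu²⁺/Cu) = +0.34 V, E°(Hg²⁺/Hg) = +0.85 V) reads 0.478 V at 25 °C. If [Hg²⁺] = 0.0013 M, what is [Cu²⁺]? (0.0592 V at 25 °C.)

0.016 M

From the Nernst equation, log Q = n(E° − E)/0.0592 = 2(0.51 − 0.478)/0.0592 = 1.081, so Q = 12.1.
With Q = [Cu²⁺]/[Hg²⁺] and the known concentrations, [Cu²⁺] in the numerator gives [Cu²⁺] = 0.016 M.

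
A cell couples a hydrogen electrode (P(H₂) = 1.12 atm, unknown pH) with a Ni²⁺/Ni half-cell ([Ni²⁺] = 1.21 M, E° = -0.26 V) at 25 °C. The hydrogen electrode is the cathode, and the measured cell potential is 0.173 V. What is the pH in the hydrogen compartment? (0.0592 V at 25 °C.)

pH = 1.40

E°_cell = 0.26 V and n = 2.
log Q = n(E° − E)/0.0592 = 2×(0.26 − 0.173)/0.0592 = 2.939.
With Q = [Ni²⁺]·P(H₂) / [H⁺]^2, solving for [H⁺] gives log[H⁺] = -1.404, so pH = 1.40.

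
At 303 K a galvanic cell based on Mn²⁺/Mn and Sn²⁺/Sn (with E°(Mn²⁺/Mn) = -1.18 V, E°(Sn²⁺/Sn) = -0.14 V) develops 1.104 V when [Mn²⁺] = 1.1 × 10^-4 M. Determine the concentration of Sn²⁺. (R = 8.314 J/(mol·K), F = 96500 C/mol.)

From the Nernst equation, ln Q = nF(E° − E)/RT = 2×96500×(1.04 − 1.104)/(8.314×303) = -4.903, so Q = 0.00742.
With Q = [Mn²⁺]/[Sn²⁺] and the known concentrations, [Sn²⁺] in the denominator gives [Sn²⁺] = 0.015 M.

0.015 M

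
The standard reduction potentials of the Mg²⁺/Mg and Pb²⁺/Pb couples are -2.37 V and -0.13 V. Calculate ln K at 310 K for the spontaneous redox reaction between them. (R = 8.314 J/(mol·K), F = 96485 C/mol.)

ln K = 167.7

E°_cell = -0.13 − (-2.37) = 2.24 V, with n = 2 electrons transferred.
At equilibrium E = 0, so the Nernst equation gives ln K = nFE°/RT = (2)(96485)(2.24)/((8.314)(310)) = 167.71.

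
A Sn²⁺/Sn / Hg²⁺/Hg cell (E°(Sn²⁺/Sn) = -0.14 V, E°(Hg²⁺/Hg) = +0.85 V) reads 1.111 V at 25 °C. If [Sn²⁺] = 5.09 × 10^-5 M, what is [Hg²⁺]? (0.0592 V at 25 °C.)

0.62 M

From the Nernst equation, log Q = n(E° − E)/0.0592 = 2(0.99 − 1.111)/0.0592 = -4.088, so Q = 8.17 × 10^-5.
With Q = [Sn²⁺]/[Hg²⁺] and the known concentrations, [Hg²⁺] in the denominator gives [Hg²⁺] = 0.62 M.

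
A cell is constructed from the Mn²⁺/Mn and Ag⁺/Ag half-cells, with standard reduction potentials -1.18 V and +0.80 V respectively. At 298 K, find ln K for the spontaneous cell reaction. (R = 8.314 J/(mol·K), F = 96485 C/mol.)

ln K = 154.2

E°_cell = +0.80 − (-1.18) = 1.98 V, with n = 2 electrons transferred.
At equilibrium E = 0, so the Nernst equation gives ln K = nFE°/RT = (2)(96485)(1.98)/((8.314)(298)) = 154.22.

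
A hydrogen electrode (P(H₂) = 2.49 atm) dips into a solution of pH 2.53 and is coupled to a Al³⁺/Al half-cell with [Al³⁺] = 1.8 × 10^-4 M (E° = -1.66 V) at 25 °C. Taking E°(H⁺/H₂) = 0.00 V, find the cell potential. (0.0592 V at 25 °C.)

1.57 V

The hydrogen couple is the cathode, so E°_cell = 1.66 V; n = 6.
[H⁺] = 10^(−2.53) = 0.0030 M, and Q = [Al³⁺]^2·P(H₂)^3 / [H⁺]^6 = 7.57 × 10^8.
E = E° − (0.0592/6) log Q = 1.66 − (0.0592/6)(8.879) = 1.572 V.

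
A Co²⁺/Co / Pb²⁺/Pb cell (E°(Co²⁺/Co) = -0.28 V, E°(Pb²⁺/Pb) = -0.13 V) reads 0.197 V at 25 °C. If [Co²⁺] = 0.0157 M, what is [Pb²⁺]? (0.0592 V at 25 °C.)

0.61 M

From the Nernst equation, log Q = n(E° − E)/0.0592 = 2(0.15 − 0.197)/0.0592 = -1.588, so Q = 0.0258.
With Q = [Co²⁺]/[Pb²⁺] and the known concentrations, [Pb²⁺] in the denominator gives [Pb²⁺] = 0.61 M.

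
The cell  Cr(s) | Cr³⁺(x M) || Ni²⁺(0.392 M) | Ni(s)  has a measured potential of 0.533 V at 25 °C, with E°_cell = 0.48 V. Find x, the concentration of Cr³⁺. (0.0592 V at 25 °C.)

From the Nernst equation, log Q = n(E° − E)/0.0592 = 6(0.48 − 0.533)/0.0592 = -5.372, so Q = 4.25 × 10^-6.
With Q = [Cr³⁺]^2/[Ni²⁺]^3 and the known concentrations, [Cr³⁺]^2 in the numerator gives [Cr³⁺] = 5.1 × 10^-4 M.

5.1 × 10^-4 M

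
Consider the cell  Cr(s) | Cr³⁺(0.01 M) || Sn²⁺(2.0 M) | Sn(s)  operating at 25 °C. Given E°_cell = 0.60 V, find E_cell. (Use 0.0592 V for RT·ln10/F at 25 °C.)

0.648 V

Balancing electrons gives n = 6; the reaction quotient is Q = [Cr³⁺]^2/[Sn²⁺]^3 = 1.25 × 10^-5.
At 25 °C, E = E° − (0.0592/n) log Q = 0.60 − (0.0592/6)(-4.903) = 0.600 + 0.048 = 0.648 V.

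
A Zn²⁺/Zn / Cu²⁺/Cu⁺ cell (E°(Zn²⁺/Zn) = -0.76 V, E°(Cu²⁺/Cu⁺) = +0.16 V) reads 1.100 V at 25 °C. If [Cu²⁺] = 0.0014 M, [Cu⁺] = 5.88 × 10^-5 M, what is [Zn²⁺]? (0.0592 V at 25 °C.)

4.7 × 10^-4 M

From the Nernst equation, log Q = n(E° − E)/0.0592 = 2(0.92 − 1.100)/0.0592 = -6.081, so Q = 8.3 × 10^-7.
With Q = [Zn²⁺]·[Cu⁺]^2/[Cu²⁺]^2 and the known concentrations, [Zn²⁺] in the numerator gives [Zn²⁺] = 4.7 × 10^-4 M.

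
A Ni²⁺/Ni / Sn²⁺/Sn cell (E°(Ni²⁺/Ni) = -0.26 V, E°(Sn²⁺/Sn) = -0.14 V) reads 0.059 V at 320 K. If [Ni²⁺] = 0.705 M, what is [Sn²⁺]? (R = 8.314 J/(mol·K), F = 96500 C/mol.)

0.0084 M

From the Nernst equation, ln Q = nF(E° − E)/RT = 2×96500×(0.12 − 0.059)/(8.314×320) = 4.425, so Q = 83.5.
With Q = [Ni²⁺]/[Sn²⁺] and the known concentrations, [Sn²⁺] in the denominator gives [Sn²⁺] = 0.0084 M.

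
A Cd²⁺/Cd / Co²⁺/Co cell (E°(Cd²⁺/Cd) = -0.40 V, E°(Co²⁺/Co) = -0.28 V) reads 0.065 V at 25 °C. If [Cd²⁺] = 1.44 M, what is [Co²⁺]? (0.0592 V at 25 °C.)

From the Nernst equation, log Q = n(E° − E)/0.0592 = 2(0.12 − 0.065)/0.0592 = 1.858, so Q = 72.1.
With Q = [Cd²⁺]/[Co²⁺] and the known concentrations, [Co²⁺] in the denominator gives [Co²⁺] = 0.02 M.

0.02 M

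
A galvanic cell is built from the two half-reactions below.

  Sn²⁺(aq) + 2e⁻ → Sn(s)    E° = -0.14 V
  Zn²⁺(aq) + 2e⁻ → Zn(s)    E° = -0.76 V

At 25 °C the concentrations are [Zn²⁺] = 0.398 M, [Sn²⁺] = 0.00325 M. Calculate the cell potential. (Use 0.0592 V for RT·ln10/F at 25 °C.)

The Sn²⁺/Sn couple has the higher reduction potential and acts as the cathode, so E°_cell = -0.14 − (-0.76) = 0.62 V.
Balancing electrons gives n = 2; the reaction quotient is Q = [Zn²⁺]/[Sn²⁺] = 122.
At 25 °C, E = E° − (0.0592/n) log Q = 0.62 − (0.0592/2)(2.088) = 0.620 − 0.062 = 0.558 V.

0.558 V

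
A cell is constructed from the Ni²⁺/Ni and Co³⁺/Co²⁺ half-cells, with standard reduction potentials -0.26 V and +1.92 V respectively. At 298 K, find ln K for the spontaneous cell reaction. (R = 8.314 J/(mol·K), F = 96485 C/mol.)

E°_cell = +1.92 − (-0.26) = 2.18 V, with n = 2 electrons transferred.
At equilibrium E = 0, so the Nernst equation gives ln K = nFE°/RT = (2)(96485)(2.18)/((8.314)(298)) = 169.79.

ln K = 169.8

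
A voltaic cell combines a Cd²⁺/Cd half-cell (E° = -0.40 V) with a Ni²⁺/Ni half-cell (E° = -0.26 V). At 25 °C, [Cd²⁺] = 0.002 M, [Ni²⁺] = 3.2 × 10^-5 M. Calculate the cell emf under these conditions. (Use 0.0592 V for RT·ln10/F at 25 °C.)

The Ni²⁺/Ni couple has the higher reduction potential and acts as the cathode, so E°_cell = -0.26 − (-0.40) = 0.14 V.
Balancing electrons gives n = 2; the reaction quotient is Q = [Cd²⁺]/[Ni²⁺] = 62.5.
At 25 °C, E = E° − (0.0592/n) log Q = 0.14 − (0.0592/2)(1.796) = 0.140 − 0.053 = 0.087 V.

0.087 V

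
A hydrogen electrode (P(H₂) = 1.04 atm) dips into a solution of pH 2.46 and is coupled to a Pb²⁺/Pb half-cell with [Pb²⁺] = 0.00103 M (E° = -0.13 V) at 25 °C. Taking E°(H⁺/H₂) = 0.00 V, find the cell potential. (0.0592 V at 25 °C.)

The hydrogen couple is the cathode, so E°_cell = 0.13 V; n = 2.
[H⁺] = 10^(−2.46) = 0.0035 M, and Q = [Pb²⁺]·P(H₂) / [H⁺]^2 = 89.1.
E = E° − (0.0592/2) log Q = 0.13 − (0.0592/2)(1.950) = 0.072 V.

0.072 V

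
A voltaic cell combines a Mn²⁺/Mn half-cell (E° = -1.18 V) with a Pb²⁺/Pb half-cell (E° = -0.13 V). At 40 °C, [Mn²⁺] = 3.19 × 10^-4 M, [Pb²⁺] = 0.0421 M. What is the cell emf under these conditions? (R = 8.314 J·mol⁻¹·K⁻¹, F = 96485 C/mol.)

1.12 V

The Pb²⁺/Pb couple has the higher reduction potential and acts as the cathode, so E°_cell = -0.13 − (-1.18) = 1.05 V.
Balancing electrons gives n = 2; the reaction quotient is Q = [Mn²⁺]/[Pb²⁺] = 0.00758.
E = E° − (RT/nF) ln Q = 1.05 − (8.314×313)/(2×96485) × (-4.883) = 1.050 + 0.066 = 1.116 V.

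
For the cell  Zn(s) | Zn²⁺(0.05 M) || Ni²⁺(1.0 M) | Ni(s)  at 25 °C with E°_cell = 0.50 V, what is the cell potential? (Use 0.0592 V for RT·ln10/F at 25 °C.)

Balancing electrons gives n = 2; the reaction quotient is Q = [Zn²⁺]/[Ni²⁺] = 0.0500.
At 25 °C, E = E° − (0.0592/n) log Q = 0.50 − (0.0592/2)(-1.301) = 0.500 + 0.039 = 0.539 V.

0.539 V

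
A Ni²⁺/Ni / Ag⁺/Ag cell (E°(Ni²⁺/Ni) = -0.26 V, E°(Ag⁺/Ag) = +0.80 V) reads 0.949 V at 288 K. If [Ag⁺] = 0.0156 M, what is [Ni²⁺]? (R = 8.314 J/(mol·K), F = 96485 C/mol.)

1.9 M

From the Nernst equation, ln Q = nF(E° − E)/RT = 2×96485×(1.06 − 0.949)/(8.314×288) = 8.946, so Q = 7670.
With Q = [Ni²⁺]/[Ag⁺]^2 and the known concentrations, [Ni²⁺] in the numerator gives [Ni²⁺] = 1.9 M.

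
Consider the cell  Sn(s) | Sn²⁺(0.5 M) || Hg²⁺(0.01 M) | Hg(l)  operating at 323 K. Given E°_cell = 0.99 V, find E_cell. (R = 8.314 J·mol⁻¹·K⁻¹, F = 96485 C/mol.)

Balancing electrons gives n = 2; the reaction quotient is Q = [Sn²⁺]/[Hg²⁺] = 50.0.
E = E° − (RT/nF) ln Q = 0.99 − (8.314×323)/(2×96485) × (3.912) = 0.990 − 0.054 = 0.936 V.

0.936 V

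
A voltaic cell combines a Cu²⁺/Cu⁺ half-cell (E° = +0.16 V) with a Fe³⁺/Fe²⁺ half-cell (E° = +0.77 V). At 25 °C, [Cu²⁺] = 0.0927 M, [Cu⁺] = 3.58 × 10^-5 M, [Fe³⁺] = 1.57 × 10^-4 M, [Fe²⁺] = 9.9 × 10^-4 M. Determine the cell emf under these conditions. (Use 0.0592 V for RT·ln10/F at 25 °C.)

The Fe³⁺/Fe²⁺ couple has the higher reduction potential and acts as the cathode, so E°_cell = +0.77 − (+0.16) = 0.61 V.
Balancing electrons gives n = 1; the reaction quotient is Q = [Cu²⁺]·[Fe²⁺]/([Cu⁺]·[Fe³⁺]) = 1.63 × 10^4.
At 25 °C, E = E° − (0.0592/n) log Q = 0.61 − (0.0592/1)(4.213) = 0.610 − 0.249 = 0.361 V.

0.361 V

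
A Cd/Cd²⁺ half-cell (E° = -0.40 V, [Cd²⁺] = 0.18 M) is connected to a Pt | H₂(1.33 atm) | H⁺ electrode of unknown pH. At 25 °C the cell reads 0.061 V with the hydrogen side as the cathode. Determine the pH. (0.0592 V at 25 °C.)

pH = 6.04

E°_cell = 0.40 V and n = 2.
log Q = n(E° − E)/0.0592 = 2×(0.40 − 0.061)/0.0592 = 11.453.
With Q = [Cd²⁺]·P(H₂) / [H⁺]^2, solving for [H⁺] gives log[H⁺] = -6.037, so pH = 6.04.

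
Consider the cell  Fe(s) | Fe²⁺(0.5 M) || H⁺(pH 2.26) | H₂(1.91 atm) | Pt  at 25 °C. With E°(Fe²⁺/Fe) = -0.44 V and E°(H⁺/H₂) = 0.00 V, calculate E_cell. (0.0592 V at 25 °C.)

The hydrogen couple is the cathode, so E°_cell = 0.44 V; n = 2.
[H⁺] = 10^(−2.26) = 0.0055 M, and Q = [Fe²⁺]·P(H₂) / [H⁺]^2 = 3.16 × 10^4.
E = E° − (0.0592/2) log Q = 0.44 − (0.0592/2)(4.500) = 0.307 V.

0.31 V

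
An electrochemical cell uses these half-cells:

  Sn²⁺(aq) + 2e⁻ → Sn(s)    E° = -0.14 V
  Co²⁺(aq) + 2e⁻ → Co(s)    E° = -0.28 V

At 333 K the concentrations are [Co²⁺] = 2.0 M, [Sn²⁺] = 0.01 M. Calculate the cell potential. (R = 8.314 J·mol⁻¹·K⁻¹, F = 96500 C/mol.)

The Sn²⁺/Sn couple has the higher reduction potential and acts as the cathode, so E°_cell = -0.14 − (-0.28) = 0.14 V.
Balancing electrons gives n = 2; the reaction quotient is Q = [Co²⁺]/[Sn²⁺] = 200.
E = E° − (RT/nF) ln Q = 0.14 − (8.314×333)/(2×96500) × (5.298) = 0.140 − 0.076 = 0.064 V.

0.064 V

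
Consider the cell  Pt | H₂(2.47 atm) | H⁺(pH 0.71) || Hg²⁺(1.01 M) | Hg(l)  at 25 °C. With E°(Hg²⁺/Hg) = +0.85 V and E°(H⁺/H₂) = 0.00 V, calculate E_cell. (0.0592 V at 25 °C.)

The Hg²⁺/Hg couple is the cathode, so E°_cell = 0.85 V; n = 2.
[H⁺] = 10^(−0.71) = 0.19 M, and Q = [H⁺]^2 / ([Hg²⁺]·P(H₂)) = 0.0152.
E = E° − (0.0592/2) log Q = 0.85 − (0.0592/2)(-1.817) = 0.904 V.

0.90 V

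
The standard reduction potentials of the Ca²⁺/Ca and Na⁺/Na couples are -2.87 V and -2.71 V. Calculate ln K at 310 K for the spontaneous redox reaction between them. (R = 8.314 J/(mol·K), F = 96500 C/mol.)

ln K = 12.0

E°_cell = -2.71 − (-2.87) = 0.16 V, with n = 2 electrons transferred.
At equilibrium E = 0, so the Nernst equation gives ln K = nFE°/RT = (2)(96500)(0.16)/((8.314)(310)) = 11.98.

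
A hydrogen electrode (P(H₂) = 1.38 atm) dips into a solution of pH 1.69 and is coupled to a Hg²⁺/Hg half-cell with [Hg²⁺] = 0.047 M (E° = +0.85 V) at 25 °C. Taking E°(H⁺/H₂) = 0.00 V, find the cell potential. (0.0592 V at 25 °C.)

The Hg²⁺/Hg couple is the cathode, so E°_cell = 0.85 V; n = 2.
[H⁺] = 10^(−1.69) = 0.020 M, and Q = [H⁺]^2 / ([Hg²⁺]·P(H₂)) = 0.00643.
E = E° − (0.0592/2) log Q = 0.85 − (0.0592/2)(-2.192) = 0.915 V.

0.91 V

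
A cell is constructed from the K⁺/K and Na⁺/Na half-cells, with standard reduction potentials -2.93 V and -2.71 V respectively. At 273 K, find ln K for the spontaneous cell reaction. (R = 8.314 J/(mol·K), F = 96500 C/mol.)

E°_cell = -2.71 − (-2.93) = 0.22 V, with n = 1 electron transferred.
At equilibrium E = 0, so the Nernst equation gives ln K = nFE°/RT = (1)(96500)(0.22)/((8.314)(273)) = 9.35.

ln K = 9.4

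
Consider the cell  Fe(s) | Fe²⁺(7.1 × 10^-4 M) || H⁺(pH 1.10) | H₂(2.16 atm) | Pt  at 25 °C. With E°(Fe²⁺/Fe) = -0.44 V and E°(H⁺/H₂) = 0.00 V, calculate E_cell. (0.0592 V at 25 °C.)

The hydrogen couple is the cathode, so E°_cell = 0.44 V; n = 2.
[H⁺] = 10^(−1.10) = 0.079 M, and Q = [Fe²⁺]·P(H₂) / [H⁺]^2 = 0.243.
E = E° − (0.0592/2) log Q = 0.44 − (0.0592/2)(-0.614) = 0.458 V.

0.46 V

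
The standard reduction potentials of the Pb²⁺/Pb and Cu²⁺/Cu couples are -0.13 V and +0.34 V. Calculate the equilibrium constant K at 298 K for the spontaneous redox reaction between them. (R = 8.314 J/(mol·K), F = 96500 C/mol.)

E°_cell = +0.34 − (-0.13) = 0.47 V, with n = 2 electrons transferred.
At equilibrium E = 0, so the Nernst equation gives ln K = nFE°/RT = (2)(96500)(0.47)/((8.314)(298)) = 36.61.
K = e^36.61 = 8 × 10^15.

8 × 10^15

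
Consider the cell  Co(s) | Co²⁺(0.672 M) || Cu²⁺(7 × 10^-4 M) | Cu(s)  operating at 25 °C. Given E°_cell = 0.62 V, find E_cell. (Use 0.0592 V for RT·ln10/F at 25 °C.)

0.532 V

Balancing electrons gives n = 2; the reaction quotient is Q = [Co²⁺]/[Cu²⁺] = 960.
At 25 °C, E = E° − (0.0592/n) log Q = 0.62 − (0.0592/2)(2.982) = 0.620 − 0.088 = 0.532 V.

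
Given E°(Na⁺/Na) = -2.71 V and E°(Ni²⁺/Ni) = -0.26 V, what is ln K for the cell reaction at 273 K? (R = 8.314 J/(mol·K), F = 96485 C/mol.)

ln K = 208.3

E°_cell = -0.26 − (-2.71) = 2.45 V, with n = 2 electrons transferred.
At equilibrium E = 0, so the Nernst equation gives ln K = nFE°/RT = (2)(96485)(2.45)/((8.314)(273)) = 208.30.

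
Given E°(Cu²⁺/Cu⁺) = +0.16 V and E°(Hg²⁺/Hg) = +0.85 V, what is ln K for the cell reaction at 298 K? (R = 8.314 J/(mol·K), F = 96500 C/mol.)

E°_cell = +0.85 − (+0.16) = 0.69 V, with n = 2 electrons transferred.
At equilibrium E = 0, so the Nernst equation gives ln K = nFE°/RT = (2)(96500)(0.69)/((8.314)(298)) = 53.75.

ln K = 53.8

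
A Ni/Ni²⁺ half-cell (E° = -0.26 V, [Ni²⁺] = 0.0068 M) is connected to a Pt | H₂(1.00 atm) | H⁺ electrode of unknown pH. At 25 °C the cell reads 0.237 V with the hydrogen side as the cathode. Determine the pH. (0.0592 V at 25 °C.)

pH = 1.47

E°_cell = 0.26 V and n = 2.
log Q = n(E° − E)/0.0592 = 2×(0.26 − 0.237)/0.0592 = 0.777.
With Q = [Ni²⁺]·P(H₂) / [H⁺]^2, solving for [H⁺] gives log[H⁺] = -1.472, so pH = 1.47.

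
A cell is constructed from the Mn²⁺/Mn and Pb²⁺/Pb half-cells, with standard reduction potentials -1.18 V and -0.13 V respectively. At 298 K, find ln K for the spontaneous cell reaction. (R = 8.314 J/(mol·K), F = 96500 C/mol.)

ln K = 81.8

E°_cell = -0.13 − (-1.18) = 1.05 V, with n = 2 electrons transferred.
At equilibrium E = 0, so the Nernst equation gives ln K = nFE°/RT = (2)(96500)(1.05)/((8.314)(298)) = 81.79.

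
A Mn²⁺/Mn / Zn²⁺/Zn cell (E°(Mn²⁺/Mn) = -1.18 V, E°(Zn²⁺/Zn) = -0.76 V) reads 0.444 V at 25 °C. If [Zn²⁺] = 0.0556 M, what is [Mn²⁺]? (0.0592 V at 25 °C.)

From the Nernst equation, log Q = n(E° − E)/0.0592 = 2(0.42 − 0.444)/0.0592 = -0.811, so Q = 0.155.
With Q = [Mn²⁺]/[Zn²⁺] and the known concentrations, [Mn²⁺] in the numerator gives [Mn²⁺] = 0.0086 M.

0.0086 M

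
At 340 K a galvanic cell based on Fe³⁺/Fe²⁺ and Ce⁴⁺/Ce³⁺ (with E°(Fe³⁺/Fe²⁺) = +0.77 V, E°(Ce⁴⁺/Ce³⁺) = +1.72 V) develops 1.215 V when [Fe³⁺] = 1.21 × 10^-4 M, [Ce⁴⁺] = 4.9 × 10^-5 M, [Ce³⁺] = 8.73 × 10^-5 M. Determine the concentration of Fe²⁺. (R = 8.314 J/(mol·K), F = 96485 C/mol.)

1.8 M

From the Nernst equation, ln Q = nF(E° − E)/RT = 1×96485×(0.95 − 1.215)/(8.314×340) = -9.045, so Q = 1.18 × 10^-4.
With Q = [Fe³⁺]·[Ce³⁺]/([Fe²⁺]·[Ce⁴⁺]) and the known concentrations, [Fe²⁺] in the denominator gives [Fe²⁺] = 1.8 M.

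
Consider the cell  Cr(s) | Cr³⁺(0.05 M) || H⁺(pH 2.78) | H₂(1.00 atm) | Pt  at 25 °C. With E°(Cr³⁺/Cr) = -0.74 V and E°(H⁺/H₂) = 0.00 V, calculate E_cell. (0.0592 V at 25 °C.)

The hydrogen couple is the cathode, so E°_cell = 0.74 V; n = 6.
[H⁺] = 10^(−2.78) = 0.0017 M, and Q = [Cr³⁺]^2·P(H₂)^3 / [H⁺]^6 = 1.2 × 10^14.
E = E° − (0.0592/6) log Q = 0.74 − (0.0592/6)(14.078) = 0.601 V.

0.60 V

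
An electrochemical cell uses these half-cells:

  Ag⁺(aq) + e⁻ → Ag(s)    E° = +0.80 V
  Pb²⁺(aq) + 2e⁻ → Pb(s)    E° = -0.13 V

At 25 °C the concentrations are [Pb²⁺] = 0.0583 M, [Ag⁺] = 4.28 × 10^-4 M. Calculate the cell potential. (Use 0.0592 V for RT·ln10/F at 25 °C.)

0.767 V

The Ag⁺/Ag couple has the higher reduction potential and acts as the cathode, so E°_cell = +0.80 − (-0.13) = 0.93 V.
Balancing electrons gives n = 2; the reaction quotient is Q = [Pb²⁺]/[Ag⁺]^2 = 3.18 × 10^5.
At 25 °C, E = E° − (0.0592/n) log Q = 0.93 − (0.0592/2)(5.503) = 0.930 − 0.163 = 0.767 V.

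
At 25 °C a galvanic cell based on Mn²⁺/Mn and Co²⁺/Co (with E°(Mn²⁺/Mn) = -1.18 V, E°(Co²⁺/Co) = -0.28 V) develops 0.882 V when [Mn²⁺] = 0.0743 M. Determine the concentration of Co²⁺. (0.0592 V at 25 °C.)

0.018 M

From the Nernst equation, log Q = n(E° − E)/0.0592 = 2(0.90 − 0.882)/0.0592 = 0.608, so Q = 4.06.
With Q = [Mn²⁺]/[Co²⁺] and the known concentrations, [Co²⁺] in the denominator gives [Co²⁺] = 0.018 M.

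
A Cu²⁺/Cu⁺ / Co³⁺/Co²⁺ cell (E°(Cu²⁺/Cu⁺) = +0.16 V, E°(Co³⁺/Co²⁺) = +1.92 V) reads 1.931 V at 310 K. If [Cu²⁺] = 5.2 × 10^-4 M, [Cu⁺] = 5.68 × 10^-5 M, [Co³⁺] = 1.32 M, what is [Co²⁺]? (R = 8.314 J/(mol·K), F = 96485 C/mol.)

From the Nernst equation, ln Q = nF(E° − E)/RT = 1×96485×(1.76 − 1.931)/(8.314×310) = -6.402, so Q = 0.00166.
With Q = [Cu²⁺]·[Co²⁺]/([Cu⁺]·[Co³⁺]) and the known concentrations, [Co²⁺] in the numerator gives [Co²⁺] = 2.4 × 10^-4 M.

2.4 × 10^-4 M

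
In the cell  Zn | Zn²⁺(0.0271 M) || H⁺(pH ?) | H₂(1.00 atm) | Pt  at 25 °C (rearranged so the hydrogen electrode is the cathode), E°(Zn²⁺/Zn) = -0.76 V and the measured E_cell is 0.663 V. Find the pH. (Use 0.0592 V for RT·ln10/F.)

E°_cell = 0.76 V and n = 2.
log Q = n(E° − E)/0.0592 = 2×(0.76 − 0.663)/0.0592 = 3.277.
With Q = [Zn²⁺]·P(H₂) / [H⁺]^2, solving for [H⁺] gives log[H⁺] = -2.422, so pH = 2.42.

pH = 2.42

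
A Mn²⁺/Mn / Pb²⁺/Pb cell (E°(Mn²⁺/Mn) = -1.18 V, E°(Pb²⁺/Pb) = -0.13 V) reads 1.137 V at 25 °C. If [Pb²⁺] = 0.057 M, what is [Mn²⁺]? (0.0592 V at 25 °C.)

6.6 × 10^-5 M

From the Nernst equation, log Q = n(E° − E)/0.0592 = 2(1.05 − 1.137)/0.0592 = -2.939, so Q = 0.00115.
With Q = [Mn²⁺]/[Pb²⁺] and the known concentrations, [Mn²⁺] in the numerator gives [Mn²⁺] = 6.6 × 10^-5 M.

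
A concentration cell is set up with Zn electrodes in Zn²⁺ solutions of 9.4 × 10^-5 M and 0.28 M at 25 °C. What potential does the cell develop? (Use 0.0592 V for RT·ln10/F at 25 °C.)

0.10 V

Both half-cells are Zn²⁺/Zn, so E°_cell = 0. The concentrated side is the cathode; the cell reaction moves Zn²⁺ from high to low concentration with n = 2.
Q = [Zn²⁺]_dilute/[Zn²⁺]_conc = 9.4 × 10^-5/0.28 = 3.36 × 10^-4.
E = 0 − (0.0592/2) log Q = −(0.0592/2)(-3.474) = 0.1028 V.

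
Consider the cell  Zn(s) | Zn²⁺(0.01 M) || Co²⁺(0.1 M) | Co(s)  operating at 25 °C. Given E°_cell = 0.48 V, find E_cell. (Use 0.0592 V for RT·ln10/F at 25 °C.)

Balancing electrons gives n = 2; the reaction quotient is Q = [Zn²⁺]/[Co²⁺] = 0.100.
At 25 °C, E = E° − (0.0592/n) log Q = 0.48 − (0.0592/2)(-1.000) = 0.480 + 0.030 = 0.510 V.

0.510 V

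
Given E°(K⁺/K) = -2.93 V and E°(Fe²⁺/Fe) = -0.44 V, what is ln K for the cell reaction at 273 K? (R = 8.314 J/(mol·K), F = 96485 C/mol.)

ln K = 211.7

E°_cell = -0.44 − (-2.93) = 2.49 V, with n = 2 electrons transferred.
At equilibrium E = 0, so the Nernst equation gives ln K = nFE°/RT = (2)(96485)(2.49)/((8.314)(273)) = 211.70.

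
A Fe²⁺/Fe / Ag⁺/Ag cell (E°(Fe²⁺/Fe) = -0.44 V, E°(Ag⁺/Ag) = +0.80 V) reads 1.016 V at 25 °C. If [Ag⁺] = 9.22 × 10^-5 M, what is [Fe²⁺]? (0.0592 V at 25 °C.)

0.31 M

From the Nernst equation, log Q = n(E° − E)/0.0592 = 2(1.24 − 1.016)/0.0592 = 7.568, so Q = 3.69 × 10^7.
With Q = [Fe²⁺]/[Ag⁺]^2 and the known concentrations, [Fe²⁺] in the numerator gives [Fe²⁺] = 0.31 M.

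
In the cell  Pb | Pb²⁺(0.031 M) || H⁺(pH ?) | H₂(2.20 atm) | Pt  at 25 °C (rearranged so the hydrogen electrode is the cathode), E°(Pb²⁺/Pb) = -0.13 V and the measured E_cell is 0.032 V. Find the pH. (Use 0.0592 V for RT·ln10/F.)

E°_cell = 0.13 V and n = 2.
log Q = n(E° − E)/0.0592 = 2×(0.13 − 0.032)/0.0592 = 3.311.
With Q = [Pb²⁺]·P(H₂) / [H⁺]^2, solving for [H⁺] gives log[H⁺] = -2.239, so pH = 2.24.

pH = 2.24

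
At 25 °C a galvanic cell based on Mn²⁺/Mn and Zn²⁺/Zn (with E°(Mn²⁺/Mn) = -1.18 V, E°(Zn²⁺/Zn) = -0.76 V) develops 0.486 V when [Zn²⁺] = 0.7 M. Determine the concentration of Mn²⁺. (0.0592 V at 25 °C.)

From the Nernst equation, log Q = n(E° − E)/0.0592 = 2(0.42 − 0.486)/0.0592 = -2.230, so Q = 0.00589.
With Q = [Mn²⁺]/[Zn²⁺] and the known concentrations, [Mn²⁺] in the numerator gives [Mn²⁺] = 0.0041 M.

0.0041 M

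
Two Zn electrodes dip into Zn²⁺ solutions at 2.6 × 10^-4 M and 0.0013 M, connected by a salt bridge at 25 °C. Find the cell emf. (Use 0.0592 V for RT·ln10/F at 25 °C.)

0.021 V

Both half-cells are Zn²⁺/Zn, so E°_cell = 0. The concentrated side is the cathode; the cell reaction moves Zn²⁺ from high to low concentration with n = 2.
Q = [Zn²⁺]_dilute/[Zn²⁺]_conc = 2.6 × 10^-4/0.0013 = 0.200.
E = 0 − (0.0592/2) log Q = −(0.0592/2)(-0.699) = 0.0207 V.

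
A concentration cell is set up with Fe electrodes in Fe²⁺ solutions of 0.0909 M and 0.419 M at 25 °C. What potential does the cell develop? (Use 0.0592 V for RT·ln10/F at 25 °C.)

0.020 V

Both half-cells are Fe²⁺/Fe, so E°_cell = 0. The concentrated side is the cathode; the cell reaction moves Fe²⁺ from high to low concentration with n = 2.
Q = [Fe²⁺]_dilute/[Fe²⁺]_conc = 0.0909/0.419 = 0.217.
E = 0 − (0.0592/2) log Q = −(0.0592/2)(-0.664) = 0.0197 V.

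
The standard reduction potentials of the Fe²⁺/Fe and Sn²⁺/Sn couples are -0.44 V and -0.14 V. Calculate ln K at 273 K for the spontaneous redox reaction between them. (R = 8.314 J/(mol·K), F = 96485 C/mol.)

E°_cell = -0.14 − (-0.44) = 0.30 V, with n = 2 electrons transferred.
At equilibrium E = 0, so the Nernst equation gives ln K = nFE°/RT = (2)(96485)(0.30)/((8.314)(273)) = 25.51.

ln K = 25.5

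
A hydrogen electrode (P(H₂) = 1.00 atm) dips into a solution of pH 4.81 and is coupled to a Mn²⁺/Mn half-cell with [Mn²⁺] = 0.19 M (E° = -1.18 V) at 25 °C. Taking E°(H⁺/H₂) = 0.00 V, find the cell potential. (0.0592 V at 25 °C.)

0.92 V

The hydrogen couple is the cathode, so E°_cell = 1.18 V; n = 2.
[H⁺] = 10^(−4.81) = 1.5 × 10^-5 M, and Q = [Mn²⁺]·P(H₂) / [H⁺]^2 = 7.92 × 10^8.
E = E° − (0.0592/2) log Q = 1.18 − (0.0592/2)(8.899) = 0.917 V.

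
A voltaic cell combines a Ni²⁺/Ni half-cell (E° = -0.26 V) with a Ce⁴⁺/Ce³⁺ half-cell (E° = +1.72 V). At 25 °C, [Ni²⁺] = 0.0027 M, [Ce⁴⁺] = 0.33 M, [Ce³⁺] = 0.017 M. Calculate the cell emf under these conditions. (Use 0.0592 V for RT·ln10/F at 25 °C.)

The Ce⁴⁺/Ce³⁺ couple has the higher reduction potential and acts as the cathode, so E°_cell = +1.72 − (-0.26) = 1.98 V.
Balancing electrons gives n = 2; the reaction quotient is Q = [Ni²⁺]·[Ce³⁺]^2/[Ce⁴⁺]^2 = 7.17 × 10^-6.
At 25 °C, E = E° − (0.0592/n) log Q = 1.98 − (0.0592/2)(-5.145) = 1.980 + 0.152 = 2.132 V.

2.13 V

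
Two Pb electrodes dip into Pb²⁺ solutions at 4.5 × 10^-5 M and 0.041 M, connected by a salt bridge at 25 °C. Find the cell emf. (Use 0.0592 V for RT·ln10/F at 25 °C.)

0.088 V

Both half-cells are Pb²⁺/Pb, so E°_cell = 0. The concentrated side is the cathode; the cell reaction moves Pb²⁺ from high to low concentration with n = 2.
Q = [Pb²⁺]_dilute/[Pb²⁺]_conc = 4.5 × 10^-5/0.041 = 0.00110.
E = 0 − (0.0592/2) log Q = −(0.0592/2)(-2.960) = 0.0876 V.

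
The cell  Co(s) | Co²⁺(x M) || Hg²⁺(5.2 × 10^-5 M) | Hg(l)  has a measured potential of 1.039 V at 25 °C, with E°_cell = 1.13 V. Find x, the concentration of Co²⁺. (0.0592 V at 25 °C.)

0.062 M

From the Nernst equation, log Q = n(E° − E)/0.0592 = 2(1.13 − 1.039)/0.0592 = 3.074, so Q = 1190.
With Q = [Co²⁺]/[Hg²⁺] and the known concentrations, [Co²⁺] in the numerator gives [Co²⁺] = 0.062 M.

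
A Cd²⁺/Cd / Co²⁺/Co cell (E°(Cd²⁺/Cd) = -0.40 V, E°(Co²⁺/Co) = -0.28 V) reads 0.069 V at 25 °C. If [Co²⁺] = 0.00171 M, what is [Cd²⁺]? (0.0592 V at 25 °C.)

0.09 M

From the Nernst equation, log Q = n(E° − E)/0.0592 = 2(0.12 − 0.069)/0.0592 = 1.723, so Q = 52.8.
With Q = [Cd²⁺]/[Co²⁺] and the known concentrations, [Cd²⁺] in the numerator gives [Cd²⁺] = 0.09 M.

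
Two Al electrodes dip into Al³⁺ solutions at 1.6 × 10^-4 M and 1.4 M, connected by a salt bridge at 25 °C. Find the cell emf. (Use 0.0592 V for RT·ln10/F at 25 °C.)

Both half-cells are Al³⁺/Al, so E°_cell = 0. The concentrated side is the cathode; the cell reaction moves Al³⁺ from high to low concentration with n = 3.
Q = [Al³⁺]_dilute/[Al³⁺]_conc = 1.6 × 10^-4/1.4 = 1.14 × 10^-4.
E = 0 − (0.0592/3) log Q = −(0.0592/3)(-3.942) = 0.0778 V.

0.078 V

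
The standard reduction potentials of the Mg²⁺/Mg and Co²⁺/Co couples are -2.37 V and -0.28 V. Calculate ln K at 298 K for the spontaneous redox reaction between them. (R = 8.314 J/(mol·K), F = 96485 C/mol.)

E°_cell = -0.28 − (-2.37) = 2.09 V, with n = 2 electrons transferred.
At equilibrium E = 0, so the Nernst equation gives ln K = nFE°/RT = (2)(96485)(2.09)/((8.314)(298)) = 162.78.

ln K = 162.8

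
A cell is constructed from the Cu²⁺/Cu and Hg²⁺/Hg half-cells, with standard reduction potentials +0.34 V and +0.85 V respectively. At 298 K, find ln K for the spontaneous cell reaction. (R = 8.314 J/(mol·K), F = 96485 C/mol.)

ln K = 39.7

E°_cell = +0.85 − (+0.34) = 0.51 V, with n = 2 electrons transferred.
At equilibrium E = 0, so the Nernst equation gives ln K = nFE°/RT = (2)(96485)(0.51)/((8.314)(298)) = 39.72.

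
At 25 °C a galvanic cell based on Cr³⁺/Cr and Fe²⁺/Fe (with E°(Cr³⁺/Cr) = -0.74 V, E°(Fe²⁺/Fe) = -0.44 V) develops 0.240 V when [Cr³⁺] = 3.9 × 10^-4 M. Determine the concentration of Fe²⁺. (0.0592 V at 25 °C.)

5 × 10^-5 M

From the Nernst equation, log Q = n(E° − E)/0.0592 = 6(0.30 − 0.240)/0.0592 = 6.081, so Q = 1.21 × 10^6.
With Q = [Cr³⁺]^2/[Fe²⁺]^3 and the known concentrations, [Fe²⁺]^3 in the denominator gives [Fe²⁺] = 5 × 10^-5 M.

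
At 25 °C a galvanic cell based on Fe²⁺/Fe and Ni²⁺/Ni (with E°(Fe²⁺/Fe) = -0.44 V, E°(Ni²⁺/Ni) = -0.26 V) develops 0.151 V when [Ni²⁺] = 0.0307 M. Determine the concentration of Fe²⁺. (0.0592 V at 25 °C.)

0.29 M

From the Nernst equation, log Q = n(E° − E)/0.0592 = 2(0.18 − 0.151)/0.0592 = 0.980, so Q = 9.54.
With Q = [Fe²⁺]/[Ni²⁺] and the known concentrations, [Fe²⁺] in the numerator gives [Fe²⁺] = 0.29 M.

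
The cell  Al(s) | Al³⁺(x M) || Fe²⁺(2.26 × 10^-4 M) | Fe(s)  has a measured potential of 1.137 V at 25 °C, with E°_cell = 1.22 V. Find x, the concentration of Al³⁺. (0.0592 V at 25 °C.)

0.055 M

From the Nernst equation, log Q = n(E° − E)/0.0592 = 6(1.22 − 1.137)/0.0592 = 8.412, so Q = 2.58 × 10^8.
With Q = [Al³⁺]^2/[Fe²⁺]^3 and the known concentrations, [Al³⁺]^2 in the numerator gives [Al³⁺] = 0.055 M.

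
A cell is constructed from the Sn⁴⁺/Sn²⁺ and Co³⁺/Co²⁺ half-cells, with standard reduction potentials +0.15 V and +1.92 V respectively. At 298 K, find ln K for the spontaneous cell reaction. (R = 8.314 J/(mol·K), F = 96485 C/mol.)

E°_cell = +1.92 − (+0.15) = 1.77 V, with n = 2 electrons transferred.
At equilibrium E = 0, so the Nernst equation gives ln K = nFE°/RT = (2)(96485)(1.77)/((8.314)(298)) = 137.86.

ln K = 137.9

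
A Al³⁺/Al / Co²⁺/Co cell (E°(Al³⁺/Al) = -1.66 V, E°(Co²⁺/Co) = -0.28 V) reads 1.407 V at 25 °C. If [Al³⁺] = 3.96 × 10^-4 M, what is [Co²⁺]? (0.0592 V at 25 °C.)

From the Nernst equation, log Q = n(E° − E)/0.0592 = 6(1.38 − 1.407)/0.0592 = -2.736, so Q = 0.00183.
With Q = [Al³⁺]^2/[Co²⁺]^3 and the known concentrations, [Co²⁺]^3 in the denominator gives [Co²⁺] = 0.044 M.

0.044 M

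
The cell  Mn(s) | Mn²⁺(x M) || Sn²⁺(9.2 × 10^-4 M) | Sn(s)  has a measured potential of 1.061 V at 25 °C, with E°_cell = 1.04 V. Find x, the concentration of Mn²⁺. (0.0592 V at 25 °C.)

From the Nernst equation, log Q = n(E° − E)/0.0592 = 2(1.04 − 1.061)/0.0592 = -0.709, so Q = 0.195.
With Q = [Mn²⁺]/[Sn²⁺] and the known concentrations, [Mn²⁺] in the numerator gives [Mn²⁺] = 1.8 × 10^-4 M.

1.8 × 10^-4 M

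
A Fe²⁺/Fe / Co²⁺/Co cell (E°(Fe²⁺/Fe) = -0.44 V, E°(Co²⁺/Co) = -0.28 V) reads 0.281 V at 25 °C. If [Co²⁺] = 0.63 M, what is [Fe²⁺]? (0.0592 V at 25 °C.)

From the Nernst equation, log Q = n(E° − E)/0.0592 = 2(0.16 − 0.281)/0.0592 = -4.088, so Q = 8.17 × 10^-5.
With Q = [Fe²⁺]/[Co²⁺] and the known concentrations, [Fe²⁺] in the numerator gives [Fe²⁺] = 5.1 × 10^-5 M.

5.1 × 10^-5 M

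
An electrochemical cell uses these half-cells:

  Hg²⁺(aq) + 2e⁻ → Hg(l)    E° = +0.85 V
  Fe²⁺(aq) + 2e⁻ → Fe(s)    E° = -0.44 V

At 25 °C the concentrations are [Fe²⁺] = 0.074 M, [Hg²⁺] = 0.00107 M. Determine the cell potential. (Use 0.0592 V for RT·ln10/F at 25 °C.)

The Hg²⁺/Hg couple has the higher reduction potential and acts as the cathode, so E°_cell = +0.85 − (-0.44) = 1.29 V.
Balancing electrons gives n = 2; the reaction quotient is Q = [Fe²⁺]/[Hg²⁺] = 69.2.
At 25 °C, E = E° − (0.0592/n) log Q = 1.29 − (0.0592/2)(1.840) = 1.290 − 0.054 = 1.236 V.

1.24 V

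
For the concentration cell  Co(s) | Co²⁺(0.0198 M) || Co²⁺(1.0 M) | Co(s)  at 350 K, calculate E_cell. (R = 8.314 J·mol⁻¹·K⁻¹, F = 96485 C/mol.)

0.059 V

Both half-cells are Co²⁺/Co, so E°_cell = 0. The concentrated side is the cathode; the cell reaction moves Co²⁺ from high to low concentration with n = 2.
Q = [Co²⁺]_dilute/[Co²⁺]_conc = 0.0198/1.0 = 0.0198.
E = 0 − (RT/nF) ln Q = −((8.314×350)/(2×96485))(-3.922) = 0.0591 V.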